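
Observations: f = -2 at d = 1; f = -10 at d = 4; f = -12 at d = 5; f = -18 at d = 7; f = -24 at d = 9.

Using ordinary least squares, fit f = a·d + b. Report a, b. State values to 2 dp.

a = -2.74, b = 1.04

Compute the Gram sums: Σd·d = 172, Σd = 26, Σ1 = 5.
For Xᵀf: Σd·f = -444, Σf = -66.
det = 172·5 − 26² = 184.
a = ((-444)·5 − 26·(-66))/184 = -63/23; b = (172·(-66) − 26·(-444))/184 = 24/23.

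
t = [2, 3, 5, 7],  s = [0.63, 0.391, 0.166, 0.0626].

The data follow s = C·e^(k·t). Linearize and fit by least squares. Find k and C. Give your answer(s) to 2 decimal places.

k = -0.46, C = 1.57

With ln sᵢ as the transformed response and tᵢ as the regressor:
Over the data: Σt = 17.0000, Σ(t)² = 87.0000, Σln s = -5.9678, Σt·ln s = -32.1170.
Normal system: [[87.0000, 17.0000]; [17.0000, 4]]·[k, ln C]ᵀ = [-32.1170, -5.9678]ᵀ.
Solving (det = 59.0000): k = -0.45788, ln C = 0.45401, so C = exp(0.45401) = 1.57461.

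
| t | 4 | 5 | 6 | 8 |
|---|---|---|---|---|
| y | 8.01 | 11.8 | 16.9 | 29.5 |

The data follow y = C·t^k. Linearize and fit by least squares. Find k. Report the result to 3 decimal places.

k = 1.890

Linearized form: ln y = k·ln t + ln C. From the 4 transformed points,
Σln t = 6.8669, Σ(ln t)² = 12.0466, Σln y = 10.7605, Σln t·ln y = 18.9602.
Equations: 12.0466·k + 6.8669·ln C = 18.9602;  6.8669·k + 4·ln C = 10.7605.
Solving (det = 1.0316): k = 1.88962, ln C = -0.55385.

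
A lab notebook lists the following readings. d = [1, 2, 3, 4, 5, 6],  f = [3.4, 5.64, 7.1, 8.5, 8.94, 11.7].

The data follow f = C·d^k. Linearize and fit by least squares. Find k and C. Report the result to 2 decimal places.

k = 0.65, C = 3.46

Linearized form: ln f = k·ln d + ln C. From the 6 transformed points,
Over the data: Σln d = 6.5793, Σ(ln d)² = 9.4099, Σln f = 11.7039, Σln d·ln f = 14.2517.
Normal system: [[9.4099, 6.5793]; [6.5793, 6]]·[k, ln C]ᵀ = [14.2517, 11.7039]ᵀ.
Slope k = (n·Σln d·ln f − Σln d·Σln f)/(n·Σ(ln d)² − (Σln d)²) = (6·14.2517 − 6.5793·11.7039)/13.1729 = 0.64581; ln C = (Σln f − k·Σln d)/n = 1.24250, so C = exp(1.24250) = 3.46426.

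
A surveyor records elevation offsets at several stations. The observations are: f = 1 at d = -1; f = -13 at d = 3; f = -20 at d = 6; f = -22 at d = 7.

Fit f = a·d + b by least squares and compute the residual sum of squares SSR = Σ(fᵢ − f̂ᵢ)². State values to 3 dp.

SSR = 4.168

AᵀA·[a, b]ᵀ = Aᵀf reads: 95·a + 15·b = -314;  15·a + 4·b = -54.
Eliminating b: 4·(row 1) − 15·(row 2) gives 155·a = 4·(-314) − 15·(-54) = -446, so a = -446/155.
Then b = ((-54) − 15·(-446/155))/4 = -84/31.
Residuals: 129/155, -257/155, -4/155, 132/155; SSR = 646/155.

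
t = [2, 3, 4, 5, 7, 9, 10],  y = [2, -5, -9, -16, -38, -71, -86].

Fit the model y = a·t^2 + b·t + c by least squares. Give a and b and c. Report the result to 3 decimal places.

Sums needed: Σt^2·t^2 = 19940, Σt^2·t = 2296, Σt^2 = 284, Σt·t = 284, Σt = 40, Σ1 = 7.
Right-hand side: Σt^2·y = -16794, Σt·y = -1892, Σy = -223.
MᵀM·[a, b, c]ᵀ = Mᵀy becomes [[19940, 2296, 284]; [2296, 284, 40]; [284, 40, 7]]·[a, b, c]ᵀ = [-16794, -1892, -223]ᵀ.
Solving the 3×3 system (Gaussian elimination) gives a = -11875/11778, b = 6478/5889, c = 5423/1963.

a = -1.008, b = 1.100, c = 2.763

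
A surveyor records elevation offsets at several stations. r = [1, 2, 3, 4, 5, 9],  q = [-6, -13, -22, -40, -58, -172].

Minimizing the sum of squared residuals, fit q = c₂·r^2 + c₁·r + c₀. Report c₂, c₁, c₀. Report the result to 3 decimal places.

c₂ = -1.945, c₁ = -1.363, c₀ = -2.293

Compute the Gram sums: Σr^2·r^2 = 7540, Σr^2·r = 954, Σr^2 = 136, Σr·r = 136, Σr = 24, Σ1 = 6.
Moment sums: Σr^2·q = -16278, Σr·q = -2096, Σq = -311.
So AᵀA·[c₂, c₁, c₀]ᵀ = Aᵀq: [[7540, 954, 136]; [954, 136, 24]; [136, 24, 6]]·[c₂, c₁, c₀]ᵀ = [-16278, -2096, -311]ᵀ.
Inverting the 3×3 Gram matrix, [c₂, c₁, c₀]ᵀ = [-2974/1529, -10421/7645, -3187/1390]ᵀ.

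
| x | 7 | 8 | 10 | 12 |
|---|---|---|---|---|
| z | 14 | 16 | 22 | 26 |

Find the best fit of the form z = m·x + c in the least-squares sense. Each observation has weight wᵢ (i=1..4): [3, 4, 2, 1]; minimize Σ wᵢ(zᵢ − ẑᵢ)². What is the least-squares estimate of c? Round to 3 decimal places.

Entries of AᵀWA: Σwᵢ·x·x = 747, Σwᵢ·x = 85, Σwᵢ·1 = 10.
For AᵀWz: Σwᵢ·x·z = 1558, Σwᵢ·z = 176.
det = 747·10 − 85² = 245.
m = (1558·10 − 85·176)/245 = 124/49; c = (747·176 − 85·1558)/245 = -958/245.

c = -3.910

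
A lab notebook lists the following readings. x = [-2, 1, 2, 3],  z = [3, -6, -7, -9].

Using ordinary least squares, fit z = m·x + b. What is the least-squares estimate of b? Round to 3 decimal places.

Entries of AᵀA: Σx·x = 18, Σx = 4, Σ1 = 4.
For Aᵀz: Σx·z = -53, Σz = -19.
Normal equations: [[18, 4]; [4, 4]]·[m, b]ᵀ = [-53, -19]ᵀ.
Determinant 18·4 − 4² = 56.
m = ((-53)·4 − 4·(-19))/56 = -17/7; b = (18·(-19) − 4·(-53))/56 = -65/28.

b = -2.321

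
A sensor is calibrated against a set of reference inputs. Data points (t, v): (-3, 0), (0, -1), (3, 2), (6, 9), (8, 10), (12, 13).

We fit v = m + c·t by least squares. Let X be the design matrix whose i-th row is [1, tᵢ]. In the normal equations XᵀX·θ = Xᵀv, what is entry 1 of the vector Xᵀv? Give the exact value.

33

Entry 1 ↔ basis 1, so (Xᵀv)_{1} = Σᵢ vᵢ = (1)·(0) + (1)·(-1) + (1)·(2) + (1)·(9) + (1)·(10) + (1)·(13) = 33.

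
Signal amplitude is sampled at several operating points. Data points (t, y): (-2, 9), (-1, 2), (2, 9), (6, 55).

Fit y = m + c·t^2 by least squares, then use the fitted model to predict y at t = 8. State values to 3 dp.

MᵀM·[m, c]ᵀ = Mᵀy reads: 4·m + 45·c = 75;  45·m + 1329·c = 2054.
(Σ1 = 4, Σt^2 = 45, Σt^2·t^2 = 1329, Σy = 75, Σt^2·y = 2054.)
Determinant 4·1329 − 45² = 3291.
m = (75·1329 − 45·2054)/3291 = 2415/1097; c = (4·2054 − 45·75)/3291 = 4841/3291.
At t = 8: ŷ = (2415/1097)·(1) + (4841/3291)·(64) = 317069/3291.

ŷ = 96.344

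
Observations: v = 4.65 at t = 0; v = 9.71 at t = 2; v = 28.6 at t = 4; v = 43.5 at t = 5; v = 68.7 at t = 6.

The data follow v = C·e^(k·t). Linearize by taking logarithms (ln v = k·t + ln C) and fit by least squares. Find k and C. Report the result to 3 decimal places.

Linearized form: ln v = k·t + ln C. From the 5 transformed points,
Sums: Σt = 17.0000, Σ(t)² = 81.0000, Σln v = 15.1659, Σt·ln v = 62.2022.
Normal system: [[81.0000, 17.0000]; [17.0000, 5]]·[k, ln C]ᵀ = [62.2022, 15.1659]ᵀ.
Slope k = (n·Σt·ln v − Σt·Σln v)/(n·Σ(t)² − (Σt)²) = (5·62.2022 − 17.0000·15.1659)/116.0000 = 0.45854; ln C = (Σln v − k·Σt)/n = 1.47416, so C = exp(1.47416) = 4.36739.

k = 0.459, C = 4.367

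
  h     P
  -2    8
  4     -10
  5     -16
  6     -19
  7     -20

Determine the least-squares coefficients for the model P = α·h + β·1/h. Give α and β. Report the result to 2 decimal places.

MᵀM·[α, β]ᵀ = MᵀP reads: 130·α + 5·β = -390;  5·α + (70681/176400)·β = -1651/105.
(Σh·h = 130, Σh·1/h = 5, Σ1/h·1/h = 70681/176400, Σh·P = -390, Σ1/h·P = -1651/105.)
Eliminating β: (70681/176400)·(row 1) − 5·(row 2) gives (477853/17640)·α = (70681/176400)·(-390) − 5·(-1651/105) = -152191/1960, so α = -1369719/477853.
Then β = ((-1651/105) − 5·(-1369719/477853))/(70681/176400) = -1659840/477853.

α = -2.87, β = -3.47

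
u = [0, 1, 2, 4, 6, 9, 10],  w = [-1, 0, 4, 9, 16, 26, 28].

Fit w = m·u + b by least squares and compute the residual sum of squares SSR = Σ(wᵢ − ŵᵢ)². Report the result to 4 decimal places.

SSR = 3.8255

From the data, Σu·u = 238, Σu = 32, Σ1 = 7.
Right-hand side: Σu·w = 654, Σw = 82.
Normal equations: [[238, 32]; [32, 7]]·[m, b]ᵀ = [654, 82]ᵀ.
det = 238·7 − 32² = 642.
m = (654·7 − 32·82)/642 = 977/321; b = (238·82 − 32·654)/642 = -706/321.
Residuals: 385/321, -271/321, 12/107, -313/321, -20/321, 259/321, -76/321; SSR = 1228/321.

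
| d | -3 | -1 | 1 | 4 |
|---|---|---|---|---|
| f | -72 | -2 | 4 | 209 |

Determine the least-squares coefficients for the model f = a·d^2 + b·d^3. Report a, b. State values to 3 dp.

a = 1.027, b = 3.009

Forming XᵀX = [[339, 781]; [781, 4827]] and Xᵀf = [2698, 15326]ᵀ gives XᵀX·[a, b]ᵀ = Xᵀf.
Eliminating b: 4827·(row 1) − 781·(row 2) gives 1026392·a = 4827·2698 − 781·15326 = 1053640, so a = 131705/128299.
Then b = (15326 − 781·(131705/128299))/4827 = 386047/128299.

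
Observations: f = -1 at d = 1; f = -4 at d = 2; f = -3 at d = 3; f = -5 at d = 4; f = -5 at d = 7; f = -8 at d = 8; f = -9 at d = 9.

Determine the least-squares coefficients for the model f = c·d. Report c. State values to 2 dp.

c = -0.97

Normal-equation sums: Σd·d = 224.
For Aᵀf: Σd·f = -218.
So AᵀA·[c]ᵀ = Aᵀf: [[224]]·[c]ᵀ = [-218]ᵀ.
Hence c = -218 / 224 ≈ -0.973214.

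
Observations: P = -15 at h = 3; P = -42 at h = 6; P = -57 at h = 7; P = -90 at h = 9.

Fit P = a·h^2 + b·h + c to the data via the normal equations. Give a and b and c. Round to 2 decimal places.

a = -1.10, b = 0.66, c = -7.00

With design matrix A, AᵀA = [[10339, 1315, 175]; [1315, 175, 25]; [175, 25, 4]] and AᵀP = [-11730, -1506, -204]ᵀ.
Inverting the 3×3 Gram matrix, [a, b, c]ᵀ = [-11/10, 33/50, -7]ᵀ.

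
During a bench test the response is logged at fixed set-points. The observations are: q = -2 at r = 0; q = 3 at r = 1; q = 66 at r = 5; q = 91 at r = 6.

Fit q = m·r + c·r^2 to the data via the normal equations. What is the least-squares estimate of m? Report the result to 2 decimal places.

From the data, Σr·r = 62, Σr·r^2 = 342, Σr^2·r^2 = 1922.
For Xᵀq: Σr·q = 879, Σr^2·q = 4929.
So XᵀX·[m, c]ᵀ = Xᵀq: [[62, 342]; [342, 1922]]·[m, c]ᵀ = [879, 4929]ᵀ.
Δ = 62·1922 − 342² = 2200.
m = (879·1922 − 342·4929)/2200 = 93/55; c = (62·4929 − 342·879)/2200 = 249/110.

m = 1.69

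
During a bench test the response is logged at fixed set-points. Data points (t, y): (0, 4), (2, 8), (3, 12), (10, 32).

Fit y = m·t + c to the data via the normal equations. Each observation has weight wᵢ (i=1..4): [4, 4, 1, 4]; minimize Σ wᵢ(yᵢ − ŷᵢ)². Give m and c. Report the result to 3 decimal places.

m = 2.856, c = 3.256

Entries of AᵀWA: Σwᵢ·t·t = 425, Σwᵢ·t = 51, Σwᵢ·1 = 13.
And Σwᵢ·t·y = 1380, Σwᵢ·y = 188.
So AᵀWA·[m, c]ᵀ = AᵀWy: [[425, 51]; [51, 13]]·[m, c]ᵀ = [1380, 188]ᵀ.
det = 425·13 − 51² = 2924.
m = (1380·13 − 51·188)/2924 = 2088/731; c = (425·188 − 51·1380)/2924 = 140/43.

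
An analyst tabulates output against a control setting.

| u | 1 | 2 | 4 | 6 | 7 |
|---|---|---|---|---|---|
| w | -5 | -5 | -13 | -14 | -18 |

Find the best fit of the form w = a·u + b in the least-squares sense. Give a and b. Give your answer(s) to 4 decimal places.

The normal equations are: 106·a + 20·b = -277;  20·a + 5·b = -55.
(Σu·u = 106, Σu = 20, Σ1 = 5, Σu·w = -277, Σw = -55.)
Determinant 106·5 − 20² = 130.
a = ((-277)·5 − 20·(-55))/130 = -57/26; b = (106·(-55) − 20·(-277))/130 = -29/13.

a = -2.1923, b = -2.2308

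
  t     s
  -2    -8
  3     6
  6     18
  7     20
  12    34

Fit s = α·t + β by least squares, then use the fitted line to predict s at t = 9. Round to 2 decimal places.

With design matrix X, XᵀX = [[242, 26]; [26, 5]] and Xᵀs = [690, 70]ᵀ.
Determinant 242·5 − 26² = 534.
α = (690·5 − 26·70)/534 = 815/267; β = (242·70 − 26·690)/534 = -500/267.
At t = 9: ŝ = (815/267)·(9) + (-500/267)·(1) = 6835/267.

ŝ = 25.60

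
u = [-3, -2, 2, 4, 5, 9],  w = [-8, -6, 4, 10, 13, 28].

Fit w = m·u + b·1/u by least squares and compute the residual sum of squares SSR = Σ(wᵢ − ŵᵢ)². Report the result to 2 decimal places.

AᵀA·[m, b]ᵀ = Aᵀw reads: 139·m + 6·b = 401;  6·m + (23521/32400)·b = 1429/90.
(Σu·u = 139, Σu·1/u = 6, Σ1/u·1/u = 23521/32400, Σu·w = 401, Σ1/u·w = 1429/90.)
Δ = 139·(23521/32400) − 6² = 2103019/32400.
m = (401·(23521/32400) − 6·(1429/90))/(2103019/32400) = 6345281/2103019; b = (139·(1429/90) − 6·401)/(2103019/32400) = -6447240/2103019.
Residuals: 3683/123707, -3151172/2103019, -1054866/2103019, -2739124/2103019, -3097710/2103019, 2493363/2103019; SSR = 16339374/2103019.

SSR = 7.77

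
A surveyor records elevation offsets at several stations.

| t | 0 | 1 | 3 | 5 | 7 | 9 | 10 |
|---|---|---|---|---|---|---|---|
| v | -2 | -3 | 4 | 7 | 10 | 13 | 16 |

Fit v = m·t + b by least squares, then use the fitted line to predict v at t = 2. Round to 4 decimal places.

v̂ = 0.8952

Normal-equation sums: Σt·t = 265, Σt = 35, Σ1 = 7.
For Aᵀv: Σt·v = 391, Σv = 45.
So AᵀA·[m, b]ᵀ = Aᵀv: [[265, 35]; [35, 7]]·[m, b]ᵀ = [391, 45]ᵀ.
det = 265·7 − 35² = 630.
m = (391·7 − 35·45)/630 = 83/45; b = (265·45 − 35·391)/630 = -176/63.
At t = 2: v̂ = (83/45)·(2) + (-176/63)·(1) = 94/105.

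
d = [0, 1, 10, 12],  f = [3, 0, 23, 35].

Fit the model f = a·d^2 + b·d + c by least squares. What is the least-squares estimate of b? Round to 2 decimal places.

Forming MᵀM = [[30737, 2729, 245]; [2729, 245, 23]; [245, 23, 4]] and Mᵀf = [7340, 650, 61]ᵀ gives MᵀM·[a, b, c]ᵀ = Mᵀf.
Inverting the 3×3 Gram matrix, [a, b, c]ᵀ = [1873/5097, -8404/5097, 3777/1699]ᵀ.

b = -1.65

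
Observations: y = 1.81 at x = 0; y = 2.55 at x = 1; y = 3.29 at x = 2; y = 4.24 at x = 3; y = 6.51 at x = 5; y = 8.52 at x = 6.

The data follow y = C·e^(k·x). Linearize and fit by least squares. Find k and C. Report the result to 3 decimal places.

k = 0.249, C = 1.928

With ln yᵢ as the transformed response and xᵢ as the regressor:
AᵀA = [[75.0000, 17.0000]; [17.0000, 6]], rhs = [29.8728, 8.1806]ᵀ  (here Σx = 17.0000, Σ(x)² = 75.0000, Σln y = 8.1806, Σx·ln y = 29.8728).
Δ = 75.0000·6 − (17.0000)² = 161.0000; k = (29.8728·6 − 17.0000·8.1806)/161.0000 = 0.24948, ln C = (75.0000·8.1806 − 17.0000·29.8728)/161.0000 = 0.65659, so C = exp(0.65659) = 1.92820.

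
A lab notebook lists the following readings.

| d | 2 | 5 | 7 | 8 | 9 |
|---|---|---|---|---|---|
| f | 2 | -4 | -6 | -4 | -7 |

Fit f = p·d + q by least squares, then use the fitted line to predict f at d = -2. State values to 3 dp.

XᵀX·[p, q]ᵀ = Xᵀf reads: 223·p + 31·q = -153;  31·p + 5·q = -19.
det = 223·5 − 31² = 154.
p = ((-153)·5 − 31·(-19))/154 = -8/7; q = (223·(-19) − 31·(-153))/154 = 23/7.
At d = -2: f̂ = (-8/7)·(-2) + (23/7)·(1) = 39/7.

f̂ = 5.571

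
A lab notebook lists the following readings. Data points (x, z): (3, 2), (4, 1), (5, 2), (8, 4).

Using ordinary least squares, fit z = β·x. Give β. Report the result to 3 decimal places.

β = 0.456

With design matrix A, AᵀA = [[114]] and Aᵀz = [52]ᵀ.
Hence β = 52 / 114 ≈ 0.45614.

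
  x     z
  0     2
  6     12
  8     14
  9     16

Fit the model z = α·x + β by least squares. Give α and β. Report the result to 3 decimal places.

The normal equations are: 181·α + 23·β = 328;  23·α + 4·β = 44.
Determinant 181·4 − 23² = 195.
α = (328·4 − 23·44)/195 = 20/13; β = (181·44 − 23·328)/195 = 28/13.

α = 1.538, β = 2.154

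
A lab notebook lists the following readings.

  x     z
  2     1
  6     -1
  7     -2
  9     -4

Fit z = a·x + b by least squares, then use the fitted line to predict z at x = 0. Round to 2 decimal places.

ẑ = 2.65

The normal equations are: 170·a + 24·b = -54;  24·a + 4·b = -6.
(Σx·x = 170, Σx = 24, Σ1 = 4, Σx·z = -54, Σz = -6.)
Δ = 170·4 − 24² = 104.
a = ((-54)·4 − 24·(-6))/104 = -9/13; b = (170·(-6) − 24·(-54))/104 = 69/26.
At x = 0: ẑ = (-9/13)·(0) + (69/26)·(1) = 69/26.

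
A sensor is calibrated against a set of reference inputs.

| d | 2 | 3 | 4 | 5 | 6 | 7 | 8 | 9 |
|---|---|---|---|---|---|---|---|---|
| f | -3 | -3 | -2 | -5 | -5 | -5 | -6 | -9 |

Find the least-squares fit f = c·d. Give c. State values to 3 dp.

c = -0.852

Compute the Gram sums: Σd·d = 284.
And Σd·f = -242.
XᵀX·[c]ᵀ = Xᵀf becomes [[284]]·[c]ᵀ = [-242]ᵀ.
Hence c = -242 / 284 ≈ -0.852113.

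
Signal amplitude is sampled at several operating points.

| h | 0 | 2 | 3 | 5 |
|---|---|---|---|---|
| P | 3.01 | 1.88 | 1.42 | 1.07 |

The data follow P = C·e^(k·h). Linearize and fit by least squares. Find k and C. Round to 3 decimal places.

k = -0.210, C = 2.892

Let Y = ln P. Fitting Y = k·h + ln C by least squares:
XᵀX = [[38.0000, 10.0000]; [10.0000, 4]], rhs = [2.6528, 2.1515]ᵀ  (here Σh = 10.0000, Σ(h)² = 38.0000, Σln P = 2.1515, Σh·ln P = 2.6528).
Δ = 38.0000·4 − (10.0000)² = 52.0000; k = (2.6528·4 − 10.0000·2.1515)/52.0000 = -0.20969, ln C = (38.0000·2.1515 − 10.0000·2.6528)/52.0000 = 1.06211, so C = exp(1.06211) = 2.89248.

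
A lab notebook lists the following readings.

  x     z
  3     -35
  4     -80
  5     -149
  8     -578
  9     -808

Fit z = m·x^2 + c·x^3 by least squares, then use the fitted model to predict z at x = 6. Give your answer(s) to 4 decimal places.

ẑ = -251.8976

Setting ∂/∂m … = 0 gives: 11619·m + 96209·c = -107760;  96209·m + 814035·c = -909658.
(Σx^2·x^2 = 11619, Σx^2·x^3 = 96209, Σx^3·x^3 = 814035, Σx^2·z = -107760, Σx^3·z = -909658.)
Determinant 11619·814035 − 96209² = 202100984.
m = ((-107760)·814035 − 96209·(-909658))/202100984 = -101562539/101050492; c = (11619·(-909658) − 96209·(-107760))/202100984 = -100917231/101050492.
At x = 6: ẑ = (-101562539/101050492)·(36) + (-100917231/101050492)·(216) = -6363593325/25262623.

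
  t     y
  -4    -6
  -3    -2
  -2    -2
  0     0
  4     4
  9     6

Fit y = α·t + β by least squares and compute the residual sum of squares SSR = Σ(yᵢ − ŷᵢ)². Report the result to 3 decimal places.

The normal equations are: 126·α + 4·β = 104;  4·α + 6·β = 0.
Δ = 126·6 − 4² = 740.
α = (104·6 − 4·0)/740 = 156/185; β = (126·0 − 4·104)/740 = -104/185.
Residuals: -382/185, 202/185, 46/185, 104/185, 44/37, -38/37; SSR = 1536/185.

SSR = 8.303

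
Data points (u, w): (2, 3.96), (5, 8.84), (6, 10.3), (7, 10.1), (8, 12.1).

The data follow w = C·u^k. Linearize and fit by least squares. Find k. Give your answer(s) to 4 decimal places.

With ln wᵢ as the transformed response and ln uᵢ as the regressor:
AᵀA = [[14.3918, 8.1197]; [8.1197, 5]], rhs = [18.3245, 10.6934]ᵀ  (here Σln u = 8.1197, Σ(ln u)² = 14.3918, Σln w = 10.6934, Σln u·ln w = 18.3245).
Solving (det = 6.0295): k = 0.79527, ln C = 0.84721.

k = 0.7953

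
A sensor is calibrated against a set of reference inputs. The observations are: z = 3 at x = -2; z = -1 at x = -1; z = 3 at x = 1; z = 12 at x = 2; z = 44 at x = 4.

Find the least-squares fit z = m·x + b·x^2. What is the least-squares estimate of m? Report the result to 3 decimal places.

Compute the Gram sums: Σx·x = 26, Σx·x^2 = 64, Σx^2·x^2 = 290.
Moment sums: Σx·z = 198, Σx^2·z = 766.
Normal equations: [[26, 64]; [64, 290]]·[m, b]ᵀ = [198, 766]ᵀ.
det = 26·290 − 64² = 3444.
m = (198·290 − 64·766)/3444 = 2099/861; b = (26·766 − 64·198)/3444 = 1811/861.

m = 2.438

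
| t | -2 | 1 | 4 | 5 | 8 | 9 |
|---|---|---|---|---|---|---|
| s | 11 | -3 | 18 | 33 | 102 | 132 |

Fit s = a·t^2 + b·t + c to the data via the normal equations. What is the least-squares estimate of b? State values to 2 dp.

AᵀA·[a, b, c]ᵀ = Aᵀs reads: 11555·a + 1423·b + 191·c = 18374;  1423·a + 191·b + 25·c = 2216;  191·a + 25·b + 6·c = 293.
Solving the 3×3 system (Gaussian elimination) gives a = 242147/123090, b = -338251/123090, c = -48012/20515.

b = -2.75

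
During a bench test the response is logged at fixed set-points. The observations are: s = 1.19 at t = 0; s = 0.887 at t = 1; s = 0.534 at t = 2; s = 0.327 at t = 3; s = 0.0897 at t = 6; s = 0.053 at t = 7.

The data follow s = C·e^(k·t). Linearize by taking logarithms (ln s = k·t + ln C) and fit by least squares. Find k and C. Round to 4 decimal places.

Linearized form: ln s = k·t + ln C. From the 6 transformed points,
Σt = 19.0000, Σ(t)² = 99.0000, Σln s = -7.0399, Σt·ln s = -39.7580.
Equations: 99.0000·k + 19.0000·ln C = -39.7580;  19.0000·k + 6·ln C = -7.0399.
Slope k = (n·Σt·ln s − Σt·Σln s)/(n·Σ(t)² − (Σt)²) = (6·-39.7580 − 19.0000·-7.0399)/233.0000 = -0.44974; ln C = (Σln s − k·Σt)/n = 0.25088, so C = exp(0.25088) = 1.28516.

k = -0.4497, C = 1.2852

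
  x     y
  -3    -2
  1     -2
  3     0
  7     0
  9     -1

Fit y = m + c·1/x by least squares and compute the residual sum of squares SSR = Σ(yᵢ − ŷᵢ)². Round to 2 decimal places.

SSR = 3.96

Compute the Gram sums: Σ1 = 5, Σ1/x = 79/63, Σ1/x·1/x = 4981/3969.
Moment sums: Σy = -5, Σ1/x·y = -13/9.
So MᵀM·[m, c]ᵀ = Mᵀy: [[5, 79/63]; [79/63, 4981/3969]]·[m, c]ᵀ = [-5, -13/9]ᵀ.
Δ = 5·(4981/3969) − (79/63)² = 18664/3969.
m = ((-5)·(4981/3969) − (79/63)·(-13/9))/(18664/3969) = -4429/4666; c = (5·(-13/9) − (79/63)·(-5))/(18664/3969) = -945/4666.
Residuals: -2609/2333, -1979/2333, 2372/2333, 2282/2333, -66/2333; SSR = 9242/2333.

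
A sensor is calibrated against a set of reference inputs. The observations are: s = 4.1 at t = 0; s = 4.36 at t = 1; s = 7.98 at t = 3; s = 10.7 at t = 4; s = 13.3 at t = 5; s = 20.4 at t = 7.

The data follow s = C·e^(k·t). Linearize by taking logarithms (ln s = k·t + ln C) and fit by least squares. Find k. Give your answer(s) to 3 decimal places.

Taking logs, ln s = k·t + ln C, so regress ln s on t.
Σt = 20.0000, Σ(t)² = 100.0000, Σln s = 12.9339, Σt·ln s = 51.2318.
Equations: 100.0000·k + 20.0000·ln C = 51.2318;  20.0000·k + 6·ln C = 12.9339.
Solving (det = 200.0000): k = 0.24356, ln C = 1.34379.

k = 0.244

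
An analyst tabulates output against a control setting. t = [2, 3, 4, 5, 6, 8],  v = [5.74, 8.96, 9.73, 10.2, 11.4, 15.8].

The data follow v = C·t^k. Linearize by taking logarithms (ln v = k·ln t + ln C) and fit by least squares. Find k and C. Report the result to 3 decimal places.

k = 0.643, C = 3.901

Taking logs, ln v = k·ln t + ln C, so regress ln v on ln t.
Over the data: Σln t = 8.6587, Σ(ln t)² = 13.7340, Σln v = 13.7315, Σln t·ln v = 20.6118.
Normal system: [[13.7340, 8.6587]; [8.6587, 6]]·[k, ln C]ᵀ = [20.6118, 13.7315]ᵀ.
Solving (det = 7.4309): k = 0.64252, ln C = 1.36134, so C = exp(1.36134) = 3.90141.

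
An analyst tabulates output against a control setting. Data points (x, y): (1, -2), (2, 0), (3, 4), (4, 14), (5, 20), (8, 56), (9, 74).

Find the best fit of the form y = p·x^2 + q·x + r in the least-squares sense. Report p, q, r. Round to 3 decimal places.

p = 0.943, q = 0.018, r = -3.306

From the data, Σx^2·x^2 = 11636, Σx^2·x = 1466, Σx^2 = 200, Σx·x = 200, Σx = 32, Σ1 = 7.
And Σx^2·y = 10336, Σx·y = 1280, Σy = 166.
AᵀA·[p, q, r]ᵀ = Aᵀy becomes [[11636, 1466, 200]; [1466, 200, 32]; [200, 32, 7]]·[p, q, r]ᵀ = [10336, 1280, 166]ᵀ.
Inverting the 3×3 Gram matrix, [p, q, r]ᵀ = [22592/23961, 424/23961, -26402/7987]ᵀ.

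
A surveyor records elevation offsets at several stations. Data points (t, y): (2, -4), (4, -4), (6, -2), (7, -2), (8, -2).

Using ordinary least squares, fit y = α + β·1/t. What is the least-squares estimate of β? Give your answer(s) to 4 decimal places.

Entries of AᵀA: Σ1 = 5, Σ1/t = 199/168, Σ1/t·1/t = 10621/28224.
And Σy = -14, Σ1/t·y = -325/84.
So AᵀA·[α, β]ᵀ = Aᵀy: [[5, 199/168]; [199/168, 10621/28224]]·[α, β]ᵀ = [-14, -325/84]ᵀ.
Determinant 5·(10621/28224) − (199/168)² = 211/441.
α = ((-14)·(10621/28224) − (199/168)·(-325/84))/(211/441) = -1209/844; β = (5·(-325/84) − (199/168)·(-14))/(211/441) = -1218/211.

β = -5.7725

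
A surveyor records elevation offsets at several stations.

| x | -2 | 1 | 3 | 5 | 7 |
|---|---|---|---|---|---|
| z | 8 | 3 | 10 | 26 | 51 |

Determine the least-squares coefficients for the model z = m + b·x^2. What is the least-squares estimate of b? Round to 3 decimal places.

Entries of AᵀA: Σ1 = 5, Σx^2 = 88, Σx^2·x^2 = 3124.
Moment sums: Σz = 98, Σx^2·z = 3274.
Normal equations: [[5, 88]; [88, 3124]]·[m, b]ᵀ = [98, 3274]ᵀ.
Δ = 5·3124 − 88² = 7876.
m = (98·3124 − 88·3274)/7876 = 410/179; b = (5·3274 − 88·98)/7876 = 3873/3938.

b = 0.983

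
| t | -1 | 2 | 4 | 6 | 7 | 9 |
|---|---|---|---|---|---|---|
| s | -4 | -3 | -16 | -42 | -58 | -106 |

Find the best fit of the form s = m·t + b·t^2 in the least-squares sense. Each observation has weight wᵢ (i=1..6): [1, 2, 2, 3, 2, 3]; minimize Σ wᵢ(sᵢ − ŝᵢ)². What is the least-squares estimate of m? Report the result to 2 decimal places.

m = 2.37

Forming XᵀWX = [[490, 3664]; [3664, 28918]] and XᵀWs = [-4566, -36518]ᵀ gives XᵀWX·[m, b]ᵀ = XᵀWs.
det = 490·28918 − 3664² = 744924.
m = ((-4566)·28918 − 3664·(-36518))/744924 = 440591/186231; b = (490·(-36518) − 3664·(-4566))/744924 = -290999/186231.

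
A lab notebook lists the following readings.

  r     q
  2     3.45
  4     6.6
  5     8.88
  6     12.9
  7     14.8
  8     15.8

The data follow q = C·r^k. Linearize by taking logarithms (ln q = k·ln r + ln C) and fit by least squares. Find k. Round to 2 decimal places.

Let Y = ln q. Fitting Y = k·ln r + ln C by least squares:
Σln r = 9.5060, Σ(ln r)² = 16.3136, Σln q = 13.3211, Σln r·ln q = 22.5538.
Equations: 16.3136·k + 9.5060·ln C = 22.5538;  9.5060·k + 6·ln C = 13.3211.
Solving (det = 7.5177): k = 1.15627, ln C = 0.38826.

k = 1.16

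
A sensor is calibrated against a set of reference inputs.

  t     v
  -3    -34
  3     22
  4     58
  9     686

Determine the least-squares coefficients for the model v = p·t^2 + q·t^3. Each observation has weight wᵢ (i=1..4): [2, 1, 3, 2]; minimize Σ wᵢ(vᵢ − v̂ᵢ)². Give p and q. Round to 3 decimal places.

Compute the Gram sums: Σwᵢ·t^2·t^2 = 14133, Σwᵢ·t^2·t^3 = 120927, Σwᵢ·t^3·t^3 = 1077357.
And Σwᵢ·t^2·v = 113502, Σwᵢ·t^3·v = 1013754.
Determinant 14133·1077357 − 120927² = 602947152.
p = (113502·1077357 − 120927·1013754)/602947152 = -713092/1395711; q = (14133·1013754 − 120927·113502)/602947152 = 1393354/1395711.

p = -0.511, q = 0.998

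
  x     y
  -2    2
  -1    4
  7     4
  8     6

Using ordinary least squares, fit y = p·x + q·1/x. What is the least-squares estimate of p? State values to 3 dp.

p = 0.753

Normal-equation sums: Σx·x = 118, Σx·1/x = 4, Σ1/x·1/x = 4033/3136.
And Σx·y = 68, Σ1/x·y = -103/28.
So AᵀA·[p, q]ᵀ = Aᵀy: [[118, 4]; [4, 4033/3136]]·[p, q]ᵀ = [68, -103/28]ᵀ.
Eliminating q: (4033/3136)·(row 1) − 4·(row 2) gives (212859/1568)·p = (4033/3136)·68 − 4·(-103/28) = 80097/784, so p = 53398/70953.
Then q = ((-103/28) − 4·(53398/70953))/(4033/3136) = -369040/70953.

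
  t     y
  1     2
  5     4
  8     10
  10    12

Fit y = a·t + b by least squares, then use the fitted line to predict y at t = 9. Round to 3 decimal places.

The normal equations are: 190·a + 24·b = 222;  24·a + 4·b = 28.
(Σt·t = 190, Σt = 24, Σ1 = 4, Σt·y = 222, Σy = 28.)
det = 190·4 − 24² = 184.
a = (222·4 − 24·28)/184 = 27/23; b = (190·28 − 24·222)/184 = -1/23.
At t = 9: ŷ = (27/23)·(9) + (-1/23)·(1) = 242/23.

ŷ = 10.522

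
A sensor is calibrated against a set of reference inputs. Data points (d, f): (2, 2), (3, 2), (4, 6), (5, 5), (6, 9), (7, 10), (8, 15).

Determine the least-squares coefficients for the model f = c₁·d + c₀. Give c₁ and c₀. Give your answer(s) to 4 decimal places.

Forming AᵀA = [[203, 35]; [35, 7]] and Aᵀf = [303, 49]ᵀ gives AᵀA·[c₁, c₀]ᵀ = Aᵀf.
Δ = 203·7 − 35² = 196.
c₁ = (303·7 − 35·49)/196 = 29/14; c₀ = (203·49 − 35·303)/196 = -47/14.

c₁ = 2.0714, c₀ = -3.3571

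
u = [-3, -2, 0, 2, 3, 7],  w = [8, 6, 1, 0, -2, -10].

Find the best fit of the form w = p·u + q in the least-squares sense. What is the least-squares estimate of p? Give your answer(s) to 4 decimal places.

p = -1.7282

The normal system MᵀM·[p, q]ᵀ = Mᵀw is [[75, 7]; [7, 6]]·[p, q]ᵀ = [-112, 3]ᵀ.
Δ = 75·6 − 7² = 401.
p = ((-112)·6 − 7·3)/401 = -693/401; q = (75·3 − 7·(-112))/401 = 1009/401.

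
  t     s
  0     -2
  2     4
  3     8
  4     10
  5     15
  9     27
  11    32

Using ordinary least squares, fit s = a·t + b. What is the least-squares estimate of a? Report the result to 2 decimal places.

a = 3.14

MᵀM·[a, b]ᵀ = Mᵀs reads: 256·a + 34·b = 742;  34·a + 7·b = 94.
Eliminating b: 7·(row 1) − 34·(row 2) gives 636·a = 7·742 − 34·94 = 1998, so a = 333/106.
Then b = (94 − 34·(333/106))/7 = -97/53.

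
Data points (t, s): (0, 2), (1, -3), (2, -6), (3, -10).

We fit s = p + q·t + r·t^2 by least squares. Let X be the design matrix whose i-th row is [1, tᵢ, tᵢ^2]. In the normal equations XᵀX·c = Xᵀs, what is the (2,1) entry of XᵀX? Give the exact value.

6

Row 2 ↔ basis t, column 1 ↔ basis 1, so (XᵀX)_{2,1} = Σᵢ t = (0)·(1) + (1)·(1) + (2)·(1) + (3)·(1) = 6.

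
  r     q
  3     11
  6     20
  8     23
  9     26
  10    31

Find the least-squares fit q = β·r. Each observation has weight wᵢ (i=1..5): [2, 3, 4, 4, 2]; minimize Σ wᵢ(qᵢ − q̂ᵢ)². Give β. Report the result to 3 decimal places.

Normal-equation sums: Σwᵢ·r·r = 906.
Right-hand side: Σwᵢ·r·q = 2718.
Normal equations: [[906]]·[β]ᵀ = [2718]ᵀ.
β = 2718/906 = 3.

β = 3.000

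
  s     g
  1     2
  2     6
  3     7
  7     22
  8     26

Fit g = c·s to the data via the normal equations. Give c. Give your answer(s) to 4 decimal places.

c = 3.1260

Setting ∂/∂c … = 0 gives: 127·c = 397.
(Σs·s = 127, Σs·g = 397.)
c = 397/127 = 3.12598.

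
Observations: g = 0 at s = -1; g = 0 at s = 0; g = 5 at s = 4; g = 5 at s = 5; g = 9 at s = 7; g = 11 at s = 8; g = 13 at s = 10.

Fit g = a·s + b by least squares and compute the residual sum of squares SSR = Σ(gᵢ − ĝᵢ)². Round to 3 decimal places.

With design matrix M, MᵀM = [[255, 33]; [33, 7]] and Mᵀg = [326, 43]ᵀ.
Δ = 255·7 − 33² = 696.
a = (326·7 − 33·43)/696 = 863/696; b = (255·43 − 33·326)/696 = 69/232.
Residuals: 82/87, -69/232, -179/696, -521/348, 2/87, 545/696, 211/696; SSR = 2777/696.

SSR = 3.990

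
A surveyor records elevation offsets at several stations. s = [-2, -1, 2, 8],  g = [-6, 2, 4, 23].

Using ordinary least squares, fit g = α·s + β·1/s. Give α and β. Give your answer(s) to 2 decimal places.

Forming XᵀX = [[73, 4]; [4, 97/64]] and Xᵀg = [202, 47/8]ᵀ gives XᵀX·[α, β]ᵀ = Xᵀg.
det = 73·(97/64) − 4² = 6057/64.
α = (202·(97/64) − 4·(47/8))/(6057/64) = 2010/673; β = (73·(47/8) − 4·202)/(6057/64) = -2696/673.

α = 2.99, β = -4.01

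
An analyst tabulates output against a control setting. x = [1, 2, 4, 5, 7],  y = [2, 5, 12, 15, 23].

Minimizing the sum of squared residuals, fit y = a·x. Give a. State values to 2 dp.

a = 3.12

Normal-equation sums: Σx·x = 95.
Moment sums: Σx·y = 296.
MᵀM·[a]ᵀ = Mᵀy becomes [[95]]·[a]ᵀ = [296]ᵀ.
a = 296/95 = 3.11579.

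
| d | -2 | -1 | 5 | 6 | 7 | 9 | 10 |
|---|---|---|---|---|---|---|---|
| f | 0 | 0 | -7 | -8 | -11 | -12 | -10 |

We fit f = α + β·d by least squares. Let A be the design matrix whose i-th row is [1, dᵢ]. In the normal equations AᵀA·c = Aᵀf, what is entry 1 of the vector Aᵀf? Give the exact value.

-48

Entry 1 ↔ basis 1, so (Aᵀf)_{1} = Σᵢ fᵢ = (1)·(0) + (1)·(0) + (1)·(-7) + (1)·(-8) + (1)·(-11) + (1)·(-12) + (1)·(-10) = -48.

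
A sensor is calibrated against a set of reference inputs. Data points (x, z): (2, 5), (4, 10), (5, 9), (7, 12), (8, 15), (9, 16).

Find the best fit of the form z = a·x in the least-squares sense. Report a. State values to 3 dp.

With design matrix A, AᵀA = [[239]] and Aᵀz = [443]ᵀ.
a = 443/239 = 1.85356.

a = 1.854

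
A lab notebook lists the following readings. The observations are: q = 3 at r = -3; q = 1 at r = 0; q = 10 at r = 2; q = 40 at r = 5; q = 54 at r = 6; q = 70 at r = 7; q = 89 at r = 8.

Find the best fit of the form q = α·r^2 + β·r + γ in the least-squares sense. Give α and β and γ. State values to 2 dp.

Compute the Gram sums: Σr^2·r^2 = 8515, Σr^2·r = 1177, Σr^2 = 187, Σr·r = 187, Σr = 25, Σ1 = 7.
Right-hand side: Σr^2·q = 12137, Σr·q = 1737, Σq = 267.
XᵀX·[α, β, γ]ᵀ = Xᵀq becomes [[8515, 1177, 187]; [1177, 187, 25]; [187, 25, 7]]·[α, β, γ]ᵀ = [12137, 1737, 267]ᵀ.
Row-reducing yields α = 8761/8232, β = 20351/8232, γ = 173/196.

α = 1.06, β = 2.47, γ = 0.88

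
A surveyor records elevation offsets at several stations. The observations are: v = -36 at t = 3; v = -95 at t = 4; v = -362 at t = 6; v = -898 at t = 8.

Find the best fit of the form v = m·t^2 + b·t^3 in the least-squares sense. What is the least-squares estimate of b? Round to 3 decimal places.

b = -2.006

Sums needed: Σt^2·t^2 = 5729, Σt^2·t^3 = 41811, Σt^3·t^3 = 313625.
Moment sums: Σt^2·v = -72348, Σt^3·v = -545020.
Eliminating b: 313625·(row 1) − 41811·(row 2) gives 48597904·m = 313625·(-72348) − 41811·(-545020) = 97689720, so m = 12211215/6074738.
Then b = ((-545020) − 41811·(12211215/6074738))/313625 = -12184669/6074738.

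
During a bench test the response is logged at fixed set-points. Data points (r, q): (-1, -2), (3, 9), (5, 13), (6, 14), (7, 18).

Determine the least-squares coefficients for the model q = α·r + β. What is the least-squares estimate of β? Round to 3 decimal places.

β = 0.800

Compute the Gram sums: Σr·r = 120, Σr = 20, Σ1 = 5.
For Aᵀq: Σr·q = 304, Σq = 52.
Normal equations: [[120, 20]; [20, 5]]·[α, β]ᵀ = [304, 52]ᵀ.
Eliminating β: 5·(row 1) − 20·(row 2) gives 200·α = 5·304 − 20·52 = 480, so α = 12/5.
Then β = (52 − 20·(12/5))/5 = 4/5.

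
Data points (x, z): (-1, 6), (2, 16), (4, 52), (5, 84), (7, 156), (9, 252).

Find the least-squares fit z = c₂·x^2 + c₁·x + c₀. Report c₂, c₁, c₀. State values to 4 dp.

With design matrix M, MᵀM = [[9860, 1268, 176]; [1268, 176, 26]; [176, 26, 6]] and Mᵀz = [31058, 4014, 566]ᵀ.
Solving the 3×3 system (Gaussian elimination) gives c₂ = 94883/31602, c₁ = 11003/15801, c₀ = 17088/5267.

c₂ = 3.0024, c₁ = 0.6963, c₀ = 3.2444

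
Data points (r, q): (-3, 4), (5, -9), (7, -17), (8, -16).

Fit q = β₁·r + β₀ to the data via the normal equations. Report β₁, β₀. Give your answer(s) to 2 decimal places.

Forming AᵀA = [[147, 17]; [17, 4]] and Aᵀq = [-304, -38]ᵀ gives AᵀA·[β₁, β₀]ᵀ = Aᵀq.
Δ = 147·4 − 17² = 299.
β₁ = ((-304)·4 − 17·(-38))/299 = -570/299; β₀ = (147·(-38) − 17·(-304))/299 = -418/299.

β₁ = -1.91, β₀ = -1.40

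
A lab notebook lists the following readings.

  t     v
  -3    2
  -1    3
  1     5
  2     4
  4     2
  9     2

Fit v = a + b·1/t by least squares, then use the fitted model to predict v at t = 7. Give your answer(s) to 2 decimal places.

From the data, Σ1 = 6, Σ1/t = 19/36, Σ1/t·1/t = 3157/1296.
Moment sums: Σv = 18, Σ1/t·v = 73/18.
Eliminating b: (3157/1296)·(row 1) − (19/36)·(row 2) gives (18581/1296)·a = (3157/1296)·18 − (19/36)·(73/18) = 13513/324, so a = 54052/18581.
Then b = ((73/18) − (19/36)·(54052/18581))/(3157/1296) = 19224/18581.
At t = 7: v̂ = (54052/18581)·(1) + (19224/18581)·(1/7) = 397588/130067.

v̂ = 3.06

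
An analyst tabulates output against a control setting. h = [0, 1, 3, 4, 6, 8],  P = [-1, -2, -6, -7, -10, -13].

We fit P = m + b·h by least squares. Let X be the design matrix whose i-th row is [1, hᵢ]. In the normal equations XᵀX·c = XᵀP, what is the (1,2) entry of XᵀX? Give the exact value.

22

Row 1 ↔ basis 1, column 2 ↔ basis h, so (XᵀX)_{1,2} = Σᵢ h = (1)·(0) + (1)·(1) + (1)·(3) + (1)·(4) + (1)·(6) + (1)·(8) = 22.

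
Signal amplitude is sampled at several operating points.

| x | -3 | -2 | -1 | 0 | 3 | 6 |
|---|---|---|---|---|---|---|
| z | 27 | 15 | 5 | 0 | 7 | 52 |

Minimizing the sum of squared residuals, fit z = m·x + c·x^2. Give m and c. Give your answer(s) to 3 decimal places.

The normal equations are: 59·m + 207·c = 217;  207·m + 1475·c = 2243.
(Σx·x = 59, Σx·x^2 = 207, Σx^2·x^2 = 1475, Σx·z = 217, Σx^2·z = 2243.)
Δ = 59·1475 − 207² = 44176.
m = (217·1475 − 207·2243)/44176 = -72113/22088; c = (59·2243 − 207·217)/44176 = 43709/22088.

m = -3.265, c = 1.979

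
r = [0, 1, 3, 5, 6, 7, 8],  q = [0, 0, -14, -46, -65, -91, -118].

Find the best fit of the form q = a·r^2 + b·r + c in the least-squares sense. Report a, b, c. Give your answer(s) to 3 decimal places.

a = -1.944, b = 0.631, c = 0.685

Normal-equation sums: Σr^2·r^2 = 8500, Σr^2·r = 1224, Σr^2 = 184, Σr·r = 184, Σr = 30, Σ1 = 7.
And Σr^2·q = -15627, Σr·q = -2243, Σq = -334.
So AᵀA·[a, b, c]ᵀ = Aᵀq: [[8500, 1224, 184]; [1224, 184, 30]; [184, 30, 7]]·[a, b, c]ᵀ = [-15627, -2243, -334]ᵀ.
Row-reducing yields a = -45797/23556, b = 4955/7852, c = 8071/11778.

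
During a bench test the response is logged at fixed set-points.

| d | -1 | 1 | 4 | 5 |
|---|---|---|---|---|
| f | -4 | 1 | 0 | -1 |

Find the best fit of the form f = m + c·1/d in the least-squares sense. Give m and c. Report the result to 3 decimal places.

Compute the Gram sums: Σ1 = 4, Σ1/d = 9/20, Σ1/d·1/d = 841/400.
Moment sums: Σf = -4, Σ1/d·f = 24/5.
det = 4·(841/400) − (9/20)² = 3283/400.
m = ((-4)·(841/400) − (9/20)·(24/5))/(3283/400) = -604/469; c = (4·(24/5) − (9/20)·(-4))/(3283/400) = 1200/469.

m = -1.288, c = 2.559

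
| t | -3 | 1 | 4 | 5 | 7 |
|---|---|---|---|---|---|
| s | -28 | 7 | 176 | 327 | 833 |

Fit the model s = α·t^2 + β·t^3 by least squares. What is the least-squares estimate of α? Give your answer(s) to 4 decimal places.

α = 3.0045

Sums needed: Σt^2·t^2 = 3364, Σt^2·t^3 = 20714, Σt^3·t^3 = 138100.
For Xᵀs: Σt^2·s = 51563, Σt^3·s = 338621.
Normal equations: [[3364, 20714]; [20714, 138100]]·[α, β]ᵀ = [51563, 338621]ᵀ.
Δ = 3364·138100 − 20714² = 35498604.
α = (51563·138100 − 20714·338621)/35498604 = 53327453/17749302; β = (3364·338621 − 20714·51563)/35498604 = 35522531/17749302.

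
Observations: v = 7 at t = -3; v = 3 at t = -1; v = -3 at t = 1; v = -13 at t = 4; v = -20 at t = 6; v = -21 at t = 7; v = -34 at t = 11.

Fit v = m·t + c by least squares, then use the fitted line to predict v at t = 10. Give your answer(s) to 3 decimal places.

Sums needed: Σt·t = 233, Σt = 25, Σ1 = 7.
Moment sums: Σt·v = -720, Σv = -81.
Normal equations: [[233, 25]; [25, 7]]·[m, c]ᵀ = [-720, -81]ᵀ.
Determinant 233·7 − 25² = 1006.
m = ((-720)·7 − 25·(-81))/1006 = -3015/1006; c = (233·(-81) − 25·(-720))/1006 = -873/1006.
At t = 10: v̂ = (-3015/1006)·(10) + (-873/1006)·(1) = -31023/1006.

v̂ = -30.838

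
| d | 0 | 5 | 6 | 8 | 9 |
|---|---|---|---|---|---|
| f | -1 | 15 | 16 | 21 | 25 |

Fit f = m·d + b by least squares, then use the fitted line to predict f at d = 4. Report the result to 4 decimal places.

f̂ = 10.6992

From the data, Σd·d = 206, Σd = 28, Σ1 = 5.
Right-hand side: Σd·f = 564, Σf = 76.
Eliminating b: 5·(row 1) − 28·(row 2) gives 246·m = 5·564 − 28·76 = 692, so m = 346/123.
Then b = (76 − 28·(346/123))/5 = -68/123.
At d = 4: f̂ = (346/123)·(4) + (-68/123)·(1) = 1316/123.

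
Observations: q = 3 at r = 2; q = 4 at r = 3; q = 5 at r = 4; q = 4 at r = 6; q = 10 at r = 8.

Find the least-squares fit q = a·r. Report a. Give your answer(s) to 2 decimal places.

The normal equations are: 129·a = 142.
Hence a = 142 / 129 ≈ 1.10078.

a = 1.10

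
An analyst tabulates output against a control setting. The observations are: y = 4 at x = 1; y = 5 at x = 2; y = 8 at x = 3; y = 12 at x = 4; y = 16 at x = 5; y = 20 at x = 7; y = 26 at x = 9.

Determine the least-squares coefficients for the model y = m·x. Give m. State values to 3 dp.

Compute the Gram sums: Σx·x = 185.
For Mᵀy: Σx·y = 540.
m = 540/185 = 2.91892.

m = 2.919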